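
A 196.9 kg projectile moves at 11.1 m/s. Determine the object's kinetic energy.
KE = ½mv² = ½(196.9)(11.1)² = 12130 J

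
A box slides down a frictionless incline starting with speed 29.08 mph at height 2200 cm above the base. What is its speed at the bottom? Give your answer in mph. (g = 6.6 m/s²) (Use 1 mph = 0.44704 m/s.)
Convert to SI: v₀ = 12.9999 m/s, h = 22.0 m
½mv₀² + mgh = ½mv² ⇒ v = √(v₀² + 2gh) = √(12.9999² + 2·6.6·22.0) = 21.4336 m/s = 47.95 mph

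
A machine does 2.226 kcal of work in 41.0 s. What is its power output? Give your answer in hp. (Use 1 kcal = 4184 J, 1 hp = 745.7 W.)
Convert to SI: W = 9313.58 J, t = 41.0 s
P = W/t = 9313.58/41.0 = 227.161 W = 0.3046 hp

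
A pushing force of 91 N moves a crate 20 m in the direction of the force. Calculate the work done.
W = F·d = (91)(20) = 1820 J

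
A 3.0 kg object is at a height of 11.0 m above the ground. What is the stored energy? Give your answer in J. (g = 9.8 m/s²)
PE = mgh = (3.0)(9.8)(11.0) = 323.4 J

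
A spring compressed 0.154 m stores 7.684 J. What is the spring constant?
k = 2·PE/x² = 2·7.684/(0.154)² = 648.0 N/m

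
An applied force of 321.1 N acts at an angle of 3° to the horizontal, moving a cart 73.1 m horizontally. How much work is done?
W = F·d·cosθ = (321.1)(73.1)cos(3°) = 23440 J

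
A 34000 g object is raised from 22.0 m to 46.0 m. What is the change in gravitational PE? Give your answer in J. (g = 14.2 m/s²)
Convert to SI: m = 34.0 kg, Δh = 24.0 m
ΔPE = mgΔh = (34.0)(14.2)(24.0) = 11590 J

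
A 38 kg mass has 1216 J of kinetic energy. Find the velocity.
v = √(2·KE/m) = √(2·1216/38) = 8.0 m/s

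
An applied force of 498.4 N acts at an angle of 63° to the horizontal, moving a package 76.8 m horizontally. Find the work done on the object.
W = F·d·cosθ = (498.4)(76.8)cos(63°) = 17380 J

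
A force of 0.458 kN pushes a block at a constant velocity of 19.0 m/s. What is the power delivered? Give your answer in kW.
Convert to SI: F = 458.0 N, v = 19.0 m/s
P = Fv = (458.0)(19.0) = 8702.0 W = 8.702 kW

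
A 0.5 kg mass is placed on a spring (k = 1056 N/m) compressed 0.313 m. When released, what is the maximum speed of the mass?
½kx² = ½mv² ⇒ v = x√(k/m) = (0.313)√(1056/0.5) = 14.38 m/s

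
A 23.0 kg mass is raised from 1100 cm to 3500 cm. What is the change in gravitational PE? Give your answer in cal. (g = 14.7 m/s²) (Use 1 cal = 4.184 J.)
Convert to SI: m = 23.0 kg, Δh = 24.0 m
ΔPE = mgΔh = (23.0)(14.7)(24.0) = 8114.4 J = 1939 cal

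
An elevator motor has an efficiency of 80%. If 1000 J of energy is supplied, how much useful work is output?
W_out = η·W_in = 0.8·1000 = 800.0 J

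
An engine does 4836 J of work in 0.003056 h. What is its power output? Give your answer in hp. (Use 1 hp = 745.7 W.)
Convert to SI: W = 4836.0 J, t = 11.0016 s
P = W/t = 4836.0/11.0016 = 439.572 W = 0.5895 hp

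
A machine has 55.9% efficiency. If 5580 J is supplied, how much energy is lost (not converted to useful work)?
W_lost = W_in(1 − η) = 5580·(1 − 0.559) = 2461 J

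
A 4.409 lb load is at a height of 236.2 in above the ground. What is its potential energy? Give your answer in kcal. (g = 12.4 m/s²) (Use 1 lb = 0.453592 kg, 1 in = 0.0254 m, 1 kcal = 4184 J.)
Convert to SI: m = 1.99989 kg, h = 5.99948 m
PE = mgh = (1.99989)(12.4)(5.99948) = 148.779 J = 0.03556 kcal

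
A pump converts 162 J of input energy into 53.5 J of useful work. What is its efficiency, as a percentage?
η = W_out/W_in = 53.5/162 = 33.02%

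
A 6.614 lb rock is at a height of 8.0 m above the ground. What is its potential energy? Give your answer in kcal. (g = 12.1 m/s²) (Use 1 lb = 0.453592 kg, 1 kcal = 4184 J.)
Convert to SI: m = 3.00006 kg, h = 8.0 m
PE = mgh = (3.00006)(12.1)(8.0) = 290.406 J = 0.06941 kcal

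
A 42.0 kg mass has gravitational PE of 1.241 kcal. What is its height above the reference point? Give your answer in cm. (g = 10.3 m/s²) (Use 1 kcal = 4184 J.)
Convert to SI: m = 42.0 kg, PE = 5192.34 J
h = PE/(mg) = 5192.34/(42.0·10.3) = 12.0026 m = 1200 cm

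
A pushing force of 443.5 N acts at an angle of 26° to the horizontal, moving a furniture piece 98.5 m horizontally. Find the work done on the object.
W = F·d·cosθ = (443.5)(98.5)cos(26°) = 39260 J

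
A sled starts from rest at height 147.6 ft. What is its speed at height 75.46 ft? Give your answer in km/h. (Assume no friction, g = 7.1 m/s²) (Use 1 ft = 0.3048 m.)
Convert to SI: h₁−h₂ = 21.9883 m
mgh₁ = mgh₂ + ½mv² ⇒ v = √(2g(h₁−h₂)) = √(2·7.1·21.9883) = 17.6701 m/s = 63.61 km/h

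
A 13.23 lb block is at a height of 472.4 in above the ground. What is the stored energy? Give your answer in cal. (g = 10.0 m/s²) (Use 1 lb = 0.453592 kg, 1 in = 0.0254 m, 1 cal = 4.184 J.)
Convert to SI: m = 6.00102 kg, h = 11.999 m
PE = mgh = (6.00102)(10.0)(11.999) = 720.06 J = 172.1 cal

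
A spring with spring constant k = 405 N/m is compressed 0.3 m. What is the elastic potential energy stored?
PE = ½kx² = ½(405)(0.3)² = 18.23 J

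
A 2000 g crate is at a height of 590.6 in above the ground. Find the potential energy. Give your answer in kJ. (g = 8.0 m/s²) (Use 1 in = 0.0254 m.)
Convert to SI: m = 2.0 kg, h = 15.0012 m
PE = mgh = (2.0)(8.0)(15.0012) = 240.02 J = 0.24 kJ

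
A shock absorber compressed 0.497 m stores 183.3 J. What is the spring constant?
k = 2·PE/x² = 2·183.3/(0.497)² = 1484 N/m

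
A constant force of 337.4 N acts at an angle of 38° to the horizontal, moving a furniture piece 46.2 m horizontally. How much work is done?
W = F·d·cosθ = (337.4)(46.2)cos(38°) = 12280 J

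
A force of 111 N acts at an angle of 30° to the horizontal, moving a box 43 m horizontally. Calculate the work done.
W = F·d·cosθ = (111)(43)cos(30°) = 4134 J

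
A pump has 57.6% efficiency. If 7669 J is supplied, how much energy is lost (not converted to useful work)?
W_lost = W_in(1 − η) = 7669·(1 − 0.576) = 3252 J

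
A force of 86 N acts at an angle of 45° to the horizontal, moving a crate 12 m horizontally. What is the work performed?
W = F·d·cosθ = (86)(12)cos(45°) = 729.7 J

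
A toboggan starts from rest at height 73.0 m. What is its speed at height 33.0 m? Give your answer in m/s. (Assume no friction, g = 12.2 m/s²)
mgh₁ = mgh₂ + ½mv² ⇒ v = √(2g(h₁−h₂)) = √(2·12.2·40.0) = 31.24 m/s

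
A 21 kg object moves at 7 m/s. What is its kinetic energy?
KE = ½mv² = ½(21)(7)² = 514.5 J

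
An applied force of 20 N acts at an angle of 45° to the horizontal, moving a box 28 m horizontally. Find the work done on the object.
W = F·d·cosθ = (20)(28)cos(45°) = 396.0 J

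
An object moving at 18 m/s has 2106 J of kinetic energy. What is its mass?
m = 2·KE/v² = 2·2106/(18)² = 13.0 kg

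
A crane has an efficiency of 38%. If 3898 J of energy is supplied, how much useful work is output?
W_out = η·W_in = 0.38·3898 = 1481.24 J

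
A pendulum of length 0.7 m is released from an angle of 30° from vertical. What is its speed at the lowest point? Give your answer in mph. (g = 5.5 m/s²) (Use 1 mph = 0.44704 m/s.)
h = L(1 − cosθ) = 0.7(1 − cos30°) = 0.0937822 m
v = √(2gh) = √(2·5.5·0.0937822) = 1.01568 m/s = 2.272 mph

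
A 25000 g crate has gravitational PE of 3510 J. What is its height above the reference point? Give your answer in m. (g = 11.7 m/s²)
Convert to SI: m = 25.0 kg, PE = 3510.0 J
h = PE/(mg) = 3510.0/(25.0·11.7) = 12.0 m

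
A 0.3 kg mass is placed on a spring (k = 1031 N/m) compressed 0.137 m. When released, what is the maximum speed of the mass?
½kx² = ½mv² ⇒ v = x√(k/m) = (0.137)√(1031/0.3) = 8.031 m/s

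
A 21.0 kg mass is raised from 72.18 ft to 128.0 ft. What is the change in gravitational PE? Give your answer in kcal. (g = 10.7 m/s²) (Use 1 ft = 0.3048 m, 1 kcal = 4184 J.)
Convert to SI: m = 21.0 kg, Δh = 17.0139 m
ΔPE = mgΔh = (21.0)(10.7)(17.0139) = 3823.03 J = 0.9137 kcal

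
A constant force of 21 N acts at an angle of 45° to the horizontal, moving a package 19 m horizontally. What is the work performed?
W = F·d·cosθ = (21)(19)cos(45°) = 282.1 J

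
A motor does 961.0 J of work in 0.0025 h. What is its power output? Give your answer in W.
Convert to SI: W = 961.0 J, t = 9.0 s
P = W/t = 961.0/9.0 = 106.8 W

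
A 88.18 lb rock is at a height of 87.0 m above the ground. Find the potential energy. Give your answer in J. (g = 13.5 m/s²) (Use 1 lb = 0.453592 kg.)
Convert to SI: m = 39.9977 kg, h = 87.0 m
PE = mgh = (39.9977)(13.5)(87.0) = 46980 J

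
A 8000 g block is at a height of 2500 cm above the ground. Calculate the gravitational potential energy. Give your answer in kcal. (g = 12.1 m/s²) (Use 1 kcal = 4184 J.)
Convert to SI: m = 8.0 kg, h = 25.0 m
PE = mgh = (8.0)(12.1)(25.0) = 2420.0 J = 0.5784 kcal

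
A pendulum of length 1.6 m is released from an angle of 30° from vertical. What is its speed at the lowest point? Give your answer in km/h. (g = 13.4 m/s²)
h = L(1 − cosθ) = 1.6(1 − cos30°) = 0.214359 m
v = √(2gh) = √(2·13.4·0.214359) = 2.39684 m/s = 8.629 km/h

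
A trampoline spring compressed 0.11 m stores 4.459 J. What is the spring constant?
k = 2·PE/x² = 2·4.459/(0.11)² = 737.0 N/m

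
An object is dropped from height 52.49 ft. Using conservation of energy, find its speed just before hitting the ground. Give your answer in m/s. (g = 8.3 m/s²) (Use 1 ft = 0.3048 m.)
Convert to SI: h = 15.999 m
mgh = ½mv² ⇒ v = √(2gh) = √(2·8.3·15.999) = 16.3 m/s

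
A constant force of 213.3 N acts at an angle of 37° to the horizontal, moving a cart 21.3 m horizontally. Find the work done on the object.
W = F·d·cosθ = (213.3)(21.3)cos(37°) = 3628 J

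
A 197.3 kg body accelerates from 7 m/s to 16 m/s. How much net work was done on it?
W = ΔKE = ½m(v₂² − v₁²) = ½(197.3)(16² − 7²) = 20420.55 J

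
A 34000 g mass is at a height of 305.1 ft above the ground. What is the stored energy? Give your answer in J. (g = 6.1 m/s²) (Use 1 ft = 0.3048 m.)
Convert to SI: m = 34.0 kg, h = 92.9945 m
PE = mgh = (34.0)(6.1)(92.9945) = 19290 J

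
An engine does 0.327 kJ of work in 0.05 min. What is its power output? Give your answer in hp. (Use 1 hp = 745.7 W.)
Convert to SI: W = 327.0 J, t = 3.0 s
P = W/t = 327.0/3.0 = 109.0 W = 0.1462 hp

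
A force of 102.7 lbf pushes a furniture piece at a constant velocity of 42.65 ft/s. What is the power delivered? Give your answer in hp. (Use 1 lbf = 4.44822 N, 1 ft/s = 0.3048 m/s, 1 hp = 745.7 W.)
Convert to SI: F = 456.832 N, v = 12.9997 m/s
P = Fv = (456.832)(12.9997) = 5938.69 W = 7.964 hp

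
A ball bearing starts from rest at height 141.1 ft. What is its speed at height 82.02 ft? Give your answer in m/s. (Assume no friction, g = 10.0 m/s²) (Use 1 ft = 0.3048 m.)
Convert to SI: h₁−h₂ = 18.0076 m
mgh₁ = mgh₂ + ½mv² ⇒ v = √(2g(h₁−h₂)) = √(2·10.0·18.0076) = 18.98 m/s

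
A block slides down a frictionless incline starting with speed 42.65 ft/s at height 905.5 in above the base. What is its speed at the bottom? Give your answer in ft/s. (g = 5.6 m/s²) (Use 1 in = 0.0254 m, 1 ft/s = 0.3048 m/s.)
Convert to SI: v₀ = 12.9997 m/s, h = 22.9997 m
½mv₀² + mgh = ½mv² ⇒ v = √(v₀² + 2gh) = √(12.9997² + 2·5.6·22.9997) = 20.654 m/s = 67.76 ft/s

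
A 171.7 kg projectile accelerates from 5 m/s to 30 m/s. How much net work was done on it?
W = ΔKE = ½m(v₂² − v₁²) = ½(171.7)(30² − 5²) = 75118.75 J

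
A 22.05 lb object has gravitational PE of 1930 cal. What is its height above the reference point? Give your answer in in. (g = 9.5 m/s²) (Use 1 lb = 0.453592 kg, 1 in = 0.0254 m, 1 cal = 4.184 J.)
Convert to SI: m = 10.0017 kg, PE = 8075.12 J
h = PE/(mg) = 8075.12/(10.0017·9.5) = 84.9868 m = 3346 in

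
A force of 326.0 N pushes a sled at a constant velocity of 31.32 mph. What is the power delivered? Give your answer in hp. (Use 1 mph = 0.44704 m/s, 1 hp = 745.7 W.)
Convert to SI: F = 326.0 N, v = 14.0013 m/s
P = Fv = (326.0)(14.0013) = 4564.42 W = 6.121 hp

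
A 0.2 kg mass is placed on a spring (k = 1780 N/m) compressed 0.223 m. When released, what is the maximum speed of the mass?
½kx² = ½mv² ⇒ v = x√(k/m) = (0.223)√(1780/0.2) = 21.04 m/s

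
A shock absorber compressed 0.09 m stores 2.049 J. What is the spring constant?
k = 2·PE/x² = 2·2.049/(0.09)² = 505.9 N/m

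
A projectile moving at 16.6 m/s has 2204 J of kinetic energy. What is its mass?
m = 2·KE/v² = 2·2204/(16.6)² = 16.0 kg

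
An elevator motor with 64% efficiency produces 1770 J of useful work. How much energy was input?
W_in = W_out/η = 1770/0.64 = 2766 J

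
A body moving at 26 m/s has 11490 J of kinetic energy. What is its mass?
m = 2·KE/v² = 2·11490/(26)² = 33.99 kg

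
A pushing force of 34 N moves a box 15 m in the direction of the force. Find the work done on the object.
W = F·d = (34)(15) = 510.0 J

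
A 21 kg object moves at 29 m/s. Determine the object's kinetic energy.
KE = ½mv² = ½(21)(29)² = 8830.5 J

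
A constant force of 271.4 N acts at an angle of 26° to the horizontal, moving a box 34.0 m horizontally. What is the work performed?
W = F·d·cosθ = (271.4)(34.0)cos(26°) = 8294 J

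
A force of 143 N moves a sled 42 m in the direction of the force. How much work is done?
W = F·d = (143)(42) = 6006 J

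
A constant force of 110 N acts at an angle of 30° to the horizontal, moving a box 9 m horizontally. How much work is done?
W = F·d·cosθ = (110)(9)cos(30°) = 857.4 J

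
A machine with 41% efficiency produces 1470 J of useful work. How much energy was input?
W_in = W_out/η = 1470/0.41 = 3585 J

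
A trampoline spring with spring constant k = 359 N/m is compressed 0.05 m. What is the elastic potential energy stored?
PE = ½kx² = ½(359)(0.05)² = 0.4488 J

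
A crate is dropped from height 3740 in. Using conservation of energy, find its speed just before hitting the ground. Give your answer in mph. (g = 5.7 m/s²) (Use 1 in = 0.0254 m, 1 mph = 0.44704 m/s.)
Convert to SI: h = 94.996 m
mgh = ½mv² ⇒ v = √(2gh) = √(2·5.7·94.996) = 32.9083 m/s = 73.61 mph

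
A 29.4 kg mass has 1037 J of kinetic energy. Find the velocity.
v = √(2·KE/m) = √(2·1037/29.4) = 8.399 m/s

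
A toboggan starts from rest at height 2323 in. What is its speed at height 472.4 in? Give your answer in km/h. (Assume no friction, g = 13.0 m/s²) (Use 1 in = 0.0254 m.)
Convert to SI: h₁−h₂ = 47.0052 m
mgh₁ = mgh₂ + ½mv² ⇒ v = √(2g(h₁−h₂)) = √(2·13.0·47.0052) = 34.9591 m/s = 125.9 km/h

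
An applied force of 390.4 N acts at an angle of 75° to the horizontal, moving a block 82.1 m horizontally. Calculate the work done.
W = F·d·cosθ = (390.4)(82.1)cos(75°) = 8296 J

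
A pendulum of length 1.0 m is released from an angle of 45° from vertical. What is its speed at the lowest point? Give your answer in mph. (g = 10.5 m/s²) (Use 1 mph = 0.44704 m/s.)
h = L(1 − cosθ) = 1.0(1 − cos45°) = 0.292893 m
v = √(2gh) = √(2·10.5·0.292893) = 2.48007 m/s = 5.548 mph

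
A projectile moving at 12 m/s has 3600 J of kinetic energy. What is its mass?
m = 2·KE/v² = 2·3600/(12)² = 50.0 kg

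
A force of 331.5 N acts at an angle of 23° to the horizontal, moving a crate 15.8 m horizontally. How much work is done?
W = F·d·cosθ = (331.5)(15.8)cos(23°) = 4821 J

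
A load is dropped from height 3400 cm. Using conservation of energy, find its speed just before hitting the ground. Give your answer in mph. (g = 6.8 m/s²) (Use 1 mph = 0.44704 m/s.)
Convert to SI: h = 34.0 m
mgh = ½mv² ⇒ v = √(2gh) = √(2·6.8·34.0) = 21.5035 m/s = 48.1 mph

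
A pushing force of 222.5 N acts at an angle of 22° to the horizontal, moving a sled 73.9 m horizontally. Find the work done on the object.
W = F·d·cosθ = (222.5)(73.9)cos(22°) = 15250 J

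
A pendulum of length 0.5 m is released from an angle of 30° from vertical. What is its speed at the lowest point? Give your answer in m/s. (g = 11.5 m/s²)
h = L(1 − cosθ) = 0.5(1 − cos30°) = 0.0669873 m
v = √(2gh) = √(2·11.5·0.0669873) = 1.241 m/s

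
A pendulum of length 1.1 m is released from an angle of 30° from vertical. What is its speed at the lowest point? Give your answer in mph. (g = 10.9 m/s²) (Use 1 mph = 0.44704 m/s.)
h = L(1 − cosθ) = 1.1(1 − cos30°) = 0.147372 m
v = √(2gh) = √(2·10.9·0.147372) = 1.7924 m/s = 4.009 mph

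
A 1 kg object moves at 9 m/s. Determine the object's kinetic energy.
KE = ½mv² = ½(1)(9)² = 40.5 J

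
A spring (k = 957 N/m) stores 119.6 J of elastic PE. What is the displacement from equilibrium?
x = √(2·PE/k) = √(2·119.6/957) = 0.4999 m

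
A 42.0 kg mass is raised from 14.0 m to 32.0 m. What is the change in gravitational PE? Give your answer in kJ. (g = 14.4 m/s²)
ΔPE = mgΔh = (42.0)(14.4)(18.0) = 10886.4 J = 10.89 kJ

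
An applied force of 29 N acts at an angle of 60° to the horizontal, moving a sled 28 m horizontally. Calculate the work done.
W = F·d·cosθ = (29)(28)cos(60°) = 406.0 J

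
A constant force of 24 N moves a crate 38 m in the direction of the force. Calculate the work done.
W = F·d = (24)(38) = 912.0 J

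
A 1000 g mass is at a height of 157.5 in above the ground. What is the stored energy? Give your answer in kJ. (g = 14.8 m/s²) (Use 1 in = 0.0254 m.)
Convert to SI: m = 1.0 kg, h = 4.0005 m
PE = mgh = (1.0)(14.8)(4.0005) = 59.2074 J = 0.05921 kJ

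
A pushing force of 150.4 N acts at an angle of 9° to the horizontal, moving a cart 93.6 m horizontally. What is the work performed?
W = F·d·cosθ = (150.4)(93.6)cos(9°) = 13900 J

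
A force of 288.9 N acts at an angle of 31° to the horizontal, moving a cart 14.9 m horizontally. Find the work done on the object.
W = F·d·cosθ = (288.9)(14.9)cos(31°) = 3690 J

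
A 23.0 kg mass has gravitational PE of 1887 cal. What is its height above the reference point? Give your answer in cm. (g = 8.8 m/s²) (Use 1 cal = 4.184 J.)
Convert to SI: m = 23.0 kg, PE = 7895.21 J
h = PE/(mg) = 7895.21/(23.0·8.8) = 39.0079 m = 3901 cm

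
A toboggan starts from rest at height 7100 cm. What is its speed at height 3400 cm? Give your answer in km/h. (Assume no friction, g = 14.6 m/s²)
Convert to SI: h₁−h₂ = 37.0 m
mgh₁ = mgh₂ + ½mv² ⇒ v = √(2g(h₁−h₂)) = √(2·14.6·37.0) = 32.8694 m/s = 118.3 km/h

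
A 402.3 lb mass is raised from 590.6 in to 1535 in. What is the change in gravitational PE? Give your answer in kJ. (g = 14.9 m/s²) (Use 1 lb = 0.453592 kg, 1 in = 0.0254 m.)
Convert to SI: m = 182.48 kg, Δh = 23.9878 m
ΔPE = mgΔh = (182.48)(14.9)(23.9878) = 65221.6 J = 65.22 kJ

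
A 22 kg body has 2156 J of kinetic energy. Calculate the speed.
v = √(2·KE/m) = √(2·2156/22) = 14.0 m/s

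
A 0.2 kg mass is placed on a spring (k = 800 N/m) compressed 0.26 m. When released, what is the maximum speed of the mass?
½kx² = ½mv² ⇒ v = x√(k/m) = (0.26)√(800/0.2) = 16.44 m/s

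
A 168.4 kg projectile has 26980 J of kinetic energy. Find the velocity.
v = √(2·KE/m) = √(2·26980/168.4) = 17.9 m/s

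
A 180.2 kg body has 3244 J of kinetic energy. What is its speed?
v = √(2·KE/m) = √(2·3244/180.2) = 6.0 m/s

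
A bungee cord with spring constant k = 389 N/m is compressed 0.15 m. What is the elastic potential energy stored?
PE = ½kx² = ½(389)(0.15)² = 4.376 J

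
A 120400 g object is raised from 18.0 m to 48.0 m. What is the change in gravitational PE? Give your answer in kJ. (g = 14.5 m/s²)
Convert to SI: m = 120.4 kg, Δh = 30.0 m
ΔPE = mgΔh = (120.4)(14.5)(30.0) = 52374.0 J = 52.37 kJ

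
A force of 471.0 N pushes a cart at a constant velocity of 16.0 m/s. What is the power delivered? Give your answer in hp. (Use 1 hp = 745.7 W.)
P = Fv = (471.0)(16.0) = 7536.0 W = 10.11 hp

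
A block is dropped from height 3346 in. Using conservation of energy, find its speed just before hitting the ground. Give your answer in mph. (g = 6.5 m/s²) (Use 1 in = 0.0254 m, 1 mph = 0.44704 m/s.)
Convert to SI: h = 84.9884 m
mgh = ½mv² ⇒ v = √(2gh) = √(2·6.5·84.9884) = 33.2393 m/s = 74.35 mph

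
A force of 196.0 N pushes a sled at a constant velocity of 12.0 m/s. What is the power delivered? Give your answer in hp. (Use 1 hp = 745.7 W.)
P = Fv = (196.0)(12.0) = 2352.0 W = 3.154 hp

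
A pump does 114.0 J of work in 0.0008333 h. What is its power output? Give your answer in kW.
Convert to SI: W = 114.0 J, t = 2.99988 s
P = W/t = 114.0/2.99988 = 38.0015 W = 0.038 kW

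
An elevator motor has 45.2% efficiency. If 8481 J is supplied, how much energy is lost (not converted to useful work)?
W_lost = W_in(1 − η) = 8481·(1 − 0.452) = 4648 J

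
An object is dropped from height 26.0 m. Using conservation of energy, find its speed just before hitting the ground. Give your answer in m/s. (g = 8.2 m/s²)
mgh = ½mv² ⇒ v = √(2gh) = √(2·8.2·26.0) = 20.65 m/s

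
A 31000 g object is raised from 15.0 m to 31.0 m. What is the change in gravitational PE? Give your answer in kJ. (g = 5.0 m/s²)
Convert to SI: m = 31.0 kg, Δh = 16.0 m
ΔPE = mgΔh = (31.0)(5.0)(16.0) = 2480.0 J = 2.48 kJ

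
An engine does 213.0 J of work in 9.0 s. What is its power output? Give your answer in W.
P = W/t = 213.0/9.0 = 23.67 W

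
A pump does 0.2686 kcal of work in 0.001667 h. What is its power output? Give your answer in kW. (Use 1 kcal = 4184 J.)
Convert to SI: W = 1123.82 J, t = 6.0012 s
P = W/t = 1123.82/6.0012 = 187.266 W = 0.1873 kW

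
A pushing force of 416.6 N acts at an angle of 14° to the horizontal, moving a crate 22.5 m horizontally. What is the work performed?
W = F·d·cosθ = (416.6)(22.5)cos(14°) = 9095 J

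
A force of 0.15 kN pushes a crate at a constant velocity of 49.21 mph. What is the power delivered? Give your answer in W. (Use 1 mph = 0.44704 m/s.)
Convert to SI: F = 150.0 N, v = 21.9988 m/s
P = Fv = (150.0)(21.9988) = 3300 W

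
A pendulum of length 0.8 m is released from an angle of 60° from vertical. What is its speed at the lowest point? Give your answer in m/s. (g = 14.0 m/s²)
h = L(1 − cosθ) = 0.8(1 − cos60°) = 0.4 m
v = √(2gh) = √(2·14.0·0.4) = 3.347 m/s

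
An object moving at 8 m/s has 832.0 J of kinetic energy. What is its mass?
m = 2·KE/v² = 2·832.0/(8)² = 26.0 kg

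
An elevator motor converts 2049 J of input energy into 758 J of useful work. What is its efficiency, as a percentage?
η = W_out/W_in = 758/2049 = 36.99%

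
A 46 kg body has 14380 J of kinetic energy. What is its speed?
v = √(2·KE/m) = √(2·14380/46) = 25.0 m/s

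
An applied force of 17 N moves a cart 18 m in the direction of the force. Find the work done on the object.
W = F·d = (17)(18) = 306.0 J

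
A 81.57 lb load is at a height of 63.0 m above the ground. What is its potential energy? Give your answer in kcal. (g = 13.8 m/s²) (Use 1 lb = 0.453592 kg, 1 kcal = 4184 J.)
Convert to SI: m = 36.9995 kg, h = 63.0 m
PE = mgh = (36.9995)(13.8)(63.0) = 32167.4 J = 7.688 kcal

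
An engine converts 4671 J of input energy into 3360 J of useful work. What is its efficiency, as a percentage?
η = W_out/W_in = 3360/4671 = 71.93%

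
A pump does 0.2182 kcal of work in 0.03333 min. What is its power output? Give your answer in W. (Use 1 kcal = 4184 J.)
Convert to SI: W = 912.949 J, t = 1.9998 s
P = W/t = 912.949/1.9998 = 456.5 W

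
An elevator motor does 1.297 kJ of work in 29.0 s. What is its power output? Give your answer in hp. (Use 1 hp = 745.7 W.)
Convert to SI: W = 1297.0 J, t = 29.0 s
P = W/t = 1297.0/29.0 = 44.7241 W = 0.05998 hp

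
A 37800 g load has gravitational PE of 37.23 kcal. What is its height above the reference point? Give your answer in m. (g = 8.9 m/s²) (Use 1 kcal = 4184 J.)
Convert to SI: m = 37.8 kg, PE = 155770 J
h = PE/(mg) = 155770/(37.8·8.9) = 463.0 m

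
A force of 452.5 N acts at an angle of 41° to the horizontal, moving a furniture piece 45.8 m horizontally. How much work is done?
W = F·d·cosθ = (452.5)(45.8)cos(41°) = 15640 J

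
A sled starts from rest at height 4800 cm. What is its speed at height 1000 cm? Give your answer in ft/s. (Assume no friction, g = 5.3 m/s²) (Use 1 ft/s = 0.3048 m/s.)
Convert to SI: h₁−h₂ = 38.0 m
mgh₁ = mgh₂ + ½mv² ⇒ v = √(2g(h₁−h₂)) = √(2·5.3·38.0) = 20.0699 m/s = 65.85 ft/s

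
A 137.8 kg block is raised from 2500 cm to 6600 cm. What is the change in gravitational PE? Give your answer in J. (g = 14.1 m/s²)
Convert to SI: m = 137.8 kg, Δh = 41.0 m
ΔPE = mgΔh = (137.8)(14.1)(41.0) = 79660 J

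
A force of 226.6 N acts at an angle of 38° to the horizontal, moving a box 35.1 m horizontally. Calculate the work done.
W = F·d·cosθ = (226.6)(35.1)cos(38°) = 6268 J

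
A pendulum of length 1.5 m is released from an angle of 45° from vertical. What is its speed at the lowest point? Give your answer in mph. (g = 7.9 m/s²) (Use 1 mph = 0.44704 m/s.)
h = L(1 − cosθ) = 1.5(1 − cos45°) = 0.43934 m
v = √(2gh) = √(2·7.9·0.43934) = 2.63469 m/s = 5.894 mph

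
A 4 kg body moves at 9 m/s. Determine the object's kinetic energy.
KE = ½mv² = ½(4)(9)² = 162.0 J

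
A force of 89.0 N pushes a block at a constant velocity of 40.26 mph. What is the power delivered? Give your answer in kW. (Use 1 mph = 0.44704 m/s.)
Convert to SI: F = 89.0 N, v = 17.9978 m/s
P = Fv = (89.0)(17.9978) = 1601.81 W = 1.602 kW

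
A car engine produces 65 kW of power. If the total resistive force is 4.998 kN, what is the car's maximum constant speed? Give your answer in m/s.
Convert to SI: F = 4998.0 N
P = Fv ⇒ v = P/F = 65000 W/4998.0 N = 13.01 m/s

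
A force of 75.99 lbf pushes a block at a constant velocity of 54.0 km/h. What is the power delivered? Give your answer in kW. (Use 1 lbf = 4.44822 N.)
Convert to SI: F = 338.02 N, v = 15.0 m/s
P = Fv = (338.02)(15.0) = 5070.3 W = 5.07 kW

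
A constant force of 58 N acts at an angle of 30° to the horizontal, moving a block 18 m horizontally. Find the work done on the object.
W = F·d·cosθ = (58)(18)cos(30°) = 904.1 J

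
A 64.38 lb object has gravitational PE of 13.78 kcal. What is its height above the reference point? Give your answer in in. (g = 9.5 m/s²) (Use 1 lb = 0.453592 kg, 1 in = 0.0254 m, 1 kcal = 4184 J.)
Convert to SI: m = 29.2023 kg, PE = 57655.5 J
h = PE/(mg) = 57655.5/(29.2023·9.5) = 207.827 m = 8182 in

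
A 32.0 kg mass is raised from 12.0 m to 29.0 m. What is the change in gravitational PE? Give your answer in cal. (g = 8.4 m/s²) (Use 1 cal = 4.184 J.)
ΔPE = mgΔh = (32.0)(8.4)(17.0) = 4569.6 J = 1092 cal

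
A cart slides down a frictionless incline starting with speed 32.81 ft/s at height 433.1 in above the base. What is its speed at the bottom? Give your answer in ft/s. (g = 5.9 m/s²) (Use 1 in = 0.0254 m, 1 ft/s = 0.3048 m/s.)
Convert to SI: v₀ = 10.0005 m/s, h = 11.0007 m
½mv₀² + mgh = ½mv² ⇒ v = √(v₀² + 2gh) = √(10.0005² + 2·5.9·11.0007) = 15.1598 m/s = 49.74 ft/s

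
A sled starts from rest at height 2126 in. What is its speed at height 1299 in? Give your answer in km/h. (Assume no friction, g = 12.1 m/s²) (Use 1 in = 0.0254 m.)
Convert to SI: h₁−h₂ = 21.0058 m
mgh₁ = mgh₂ + ½mv² ⇒ v = √(2g(h₁−h₂)) = √(2·12.1·21.0058) = 22.5464 m/s = 81.17 km/h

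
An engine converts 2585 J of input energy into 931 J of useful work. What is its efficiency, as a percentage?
η = W_out/W_in = 931/2585 = 36.02%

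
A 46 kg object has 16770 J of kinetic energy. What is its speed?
v = √(2·KE/m) = √(2·16770/46) = 27.0 m/s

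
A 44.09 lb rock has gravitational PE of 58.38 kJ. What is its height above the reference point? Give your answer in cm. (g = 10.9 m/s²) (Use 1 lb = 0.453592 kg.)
Convert to SI: m = 19.9989 kg, PE = 58380.0 J
h = PE/(mg) = 58380.0/(19.9989·10.9) = 267.813 m = 26780 cm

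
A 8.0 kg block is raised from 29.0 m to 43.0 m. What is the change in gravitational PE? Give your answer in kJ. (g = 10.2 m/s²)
ΔPE = mgΔh = (8.0)(10.2)(14.0) = 1142.4 J = 1.142 kJ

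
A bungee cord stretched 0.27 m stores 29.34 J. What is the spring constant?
k = 2·PE/x² = 2·29.34/(0.27)² = 804.9 N/m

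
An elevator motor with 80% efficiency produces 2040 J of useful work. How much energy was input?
W_in = W_out/η = 2040/0.8 = 2550 J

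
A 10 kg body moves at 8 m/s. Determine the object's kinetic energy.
KE = ½mv² = ½(10)(8)² = 320.0 J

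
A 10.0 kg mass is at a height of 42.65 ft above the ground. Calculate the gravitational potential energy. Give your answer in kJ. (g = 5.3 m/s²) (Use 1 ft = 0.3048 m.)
Convert to SI: m = 10.0 kg, h = 12.9997 m
PE = mgh = (10.0)(5.3)(12.9997) = 688.985 J = 0.689 kJ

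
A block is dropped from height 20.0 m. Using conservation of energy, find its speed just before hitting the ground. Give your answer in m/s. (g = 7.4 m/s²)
mgh = ½mv² ⇒ v = √(2gh) = √(2·7.4·20.0) = 17.2 m/s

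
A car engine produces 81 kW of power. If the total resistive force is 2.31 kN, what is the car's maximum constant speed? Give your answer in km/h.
Convert to SI: F = 2310.0 N
P = Fv ⇒ v = P/F = 81000 W/2310.0 N = 35.0649 m/s = 126.2 km/h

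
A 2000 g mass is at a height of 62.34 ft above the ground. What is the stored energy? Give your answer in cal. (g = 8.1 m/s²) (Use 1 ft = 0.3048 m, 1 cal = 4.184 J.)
Convert to SI: m = 2.0 kg, h = 19.0012 m
PE = mgh = (2.0)(8.1)(19.0012) = 307.82 J = 73.57 cal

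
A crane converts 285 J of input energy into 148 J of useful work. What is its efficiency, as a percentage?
η = W_out/W_in = 148/285 = 51.93%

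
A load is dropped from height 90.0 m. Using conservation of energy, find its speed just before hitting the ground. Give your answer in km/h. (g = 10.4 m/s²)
mgh = ½mv² ⇒ v = √(2gh) = √(2·10.4·90.0) = 43.2666 m/s = 155.8 km/h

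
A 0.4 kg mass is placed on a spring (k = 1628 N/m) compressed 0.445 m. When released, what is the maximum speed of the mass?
½kx² = ½mv² ⇒ v = x√(k/m) = (0.445)√(1628/0.4) = 28.39 m/s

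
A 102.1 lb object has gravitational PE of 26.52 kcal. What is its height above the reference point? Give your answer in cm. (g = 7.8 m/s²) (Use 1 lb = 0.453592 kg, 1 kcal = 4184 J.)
Convert to SI: m = 46.3117 kg, PE = 110960 J
h = PE/(mg) = 110960/(46.3117·7.8) = 307.17 m = 30720 cm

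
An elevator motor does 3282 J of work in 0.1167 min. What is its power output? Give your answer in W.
Convert to SI: W = 3282.0 J, t = 7.002 s
P = W/t = 3282.0/7.002 = 468.7 W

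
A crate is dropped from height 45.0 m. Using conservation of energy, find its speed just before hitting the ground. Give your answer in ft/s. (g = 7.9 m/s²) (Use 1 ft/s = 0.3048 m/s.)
mgh = ½mv² ⇒ v = √(2gh) = √(2·7.9·45.0) = 26.6646 m/s = 87.48 ft/s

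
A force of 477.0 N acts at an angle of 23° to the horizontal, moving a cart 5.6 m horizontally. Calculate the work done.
W = F·d·cosθ = (477.0)(5.6)cos(23°) = 2459 J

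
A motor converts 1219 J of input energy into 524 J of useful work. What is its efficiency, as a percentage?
η = W_out/W_in = 524/1219 = 42.99%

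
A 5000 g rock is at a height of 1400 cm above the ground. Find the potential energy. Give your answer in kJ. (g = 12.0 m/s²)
Convert to SI: m = 5.0 kg, h = 14.0 m
PE = mgh = (5.0)(12.0)(14.0) = 840.0 J = 0.84 kJ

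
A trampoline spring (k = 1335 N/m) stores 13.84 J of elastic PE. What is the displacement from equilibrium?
x = √(2·PE/k) = √(2·13.84/1335) = 0.144 m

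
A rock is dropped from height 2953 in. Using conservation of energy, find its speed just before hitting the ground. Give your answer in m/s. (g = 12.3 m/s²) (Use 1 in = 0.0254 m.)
Convert to SI: h = 75.0062 m
mgh = ½mv² ⇒ v = √(2gh) = √(2·12.3·75.0062) = 42.96 m/s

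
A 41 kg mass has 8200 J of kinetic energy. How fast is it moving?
v = √(2·KE/m) = √(2·8200/41) = 20.0 m/s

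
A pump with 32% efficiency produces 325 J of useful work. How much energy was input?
W_in = W_out/η = 325/0.32 = 1016 J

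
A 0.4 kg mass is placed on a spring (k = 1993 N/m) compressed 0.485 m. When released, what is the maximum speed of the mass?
½kx² = ½mv² ⇒ v = x√(k/m) = (0.485)√(1993/0.4) = 34.23 m/s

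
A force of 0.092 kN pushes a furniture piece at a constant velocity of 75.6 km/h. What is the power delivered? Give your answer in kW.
Convert to SI: F = 92.0 N, v = 21.0 m/s
P = Fv = (92.0)(21.0) = 1932.0 W = 1.932 kW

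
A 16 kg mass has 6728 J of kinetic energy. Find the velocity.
v = √(2·KE/m) = √(2·6728/16) = 29.0 m/s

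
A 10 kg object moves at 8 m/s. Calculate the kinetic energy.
KE = ½mv² = ½(10)(8)² = 320.0 J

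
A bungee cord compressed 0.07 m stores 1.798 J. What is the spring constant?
k = 2·PE/x² = 2·1.798/(0.07)² = 733.9 N/m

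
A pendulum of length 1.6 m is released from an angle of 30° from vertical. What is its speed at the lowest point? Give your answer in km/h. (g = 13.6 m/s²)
h = L(1 − cosθ) = 1.6(1 − cos30°) = 0.214359 m
v = √(2gh) = √(2·13.6·0.214359) = 2.41466 m/s = 8.693 km/h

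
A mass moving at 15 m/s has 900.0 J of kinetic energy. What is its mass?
m = 2·KE/v² = 2·900.0/(15)² = 8.0 kg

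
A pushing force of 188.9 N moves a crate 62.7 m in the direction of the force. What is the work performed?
W = F·d = (188.9)(62.7) = 11840 J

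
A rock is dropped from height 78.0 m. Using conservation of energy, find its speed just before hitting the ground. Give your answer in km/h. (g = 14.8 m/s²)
mgh = ½mv² ⇒ v = √(2gh) = √(2·14.8·78.0) = 48.05 m/s = 173.0 km/h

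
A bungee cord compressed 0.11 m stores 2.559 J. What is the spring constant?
k = 2·PE/x² = 2·2.559/(0.11)² = 423.0 N/m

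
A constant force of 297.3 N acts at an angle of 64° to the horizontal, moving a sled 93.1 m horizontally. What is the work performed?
W = F·d·cosθ = (297.3)(93.1)cos(64°) = 12130 J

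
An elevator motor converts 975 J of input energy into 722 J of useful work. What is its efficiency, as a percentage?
η = W_out/W_in = 722/975 = 74.05%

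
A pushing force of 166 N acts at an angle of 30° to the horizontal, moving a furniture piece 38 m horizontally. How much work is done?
W = F·d·cosθ = (166)(38)cos(30°) = 5463 J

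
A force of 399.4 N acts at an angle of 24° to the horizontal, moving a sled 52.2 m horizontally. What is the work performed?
W = F·d·cosθ = (399.4)(52.2)cos(24°) = 19050 J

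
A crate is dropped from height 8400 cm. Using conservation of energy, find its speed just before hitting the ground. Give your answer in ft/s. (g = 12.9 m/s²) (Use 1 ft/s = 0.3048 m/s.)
Convert to SI: h = 84.0 m
mgh = ½mv² ⇒ v = √(2gh) = √(2·12.9·84.0) = 46.5532 m/s = 152.7 ft/s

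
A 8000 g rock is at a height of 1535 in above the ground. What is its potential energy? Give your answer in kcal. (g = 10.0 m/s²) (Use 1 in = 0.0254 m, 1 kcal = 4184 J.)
Convert to SI: m = 8.0 kg, h = 38.989 m
PE = mgh = (8.0)(10.0)(38.989) = 3119.12 J = 0.7455 kcal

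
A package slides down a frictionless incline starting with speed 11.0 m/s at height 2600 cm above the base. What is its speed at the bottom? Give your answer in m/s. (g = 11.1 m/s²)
Convert to SI: v₀ = 11.0 m/s, h = 26.0 m
½mv₀² + mgh = ½mv² ⇒ v = √(v₀² + 2gh) = √(11.0² + 2·11.1·26.0) = 26.42 m/s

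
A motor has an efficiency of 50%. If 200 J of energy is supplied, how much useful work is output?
W_out = η·W_in = 0.5·200 = 100.0 J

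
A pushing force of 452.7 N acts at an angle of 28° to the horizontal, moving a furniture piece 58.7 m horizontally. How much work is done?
W = F·d·cosθ = (452.7)(58.7)cos(28°) = 23460 J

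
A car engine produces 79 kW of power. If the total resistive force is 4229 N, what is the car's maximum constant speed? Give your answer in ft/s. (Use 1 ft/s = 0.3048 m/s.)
P = Fv ⇒ v = P/F = 79000 W/4229.0 N = 18.6805 m/s = 61.29 ft/s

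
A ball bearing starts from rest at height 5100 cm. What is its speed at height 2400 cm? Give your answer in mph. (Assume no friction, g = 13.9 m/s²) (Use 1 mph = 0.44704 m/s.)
Convert to SI: h₁−h₂ = 27.0 m
mgh₁ = mgh₂ + ½mv² ⇒ v = √(2g(h₁−h₂)) = √(2·13.9·27.0) = 27.3971 m/s = 61.29 mph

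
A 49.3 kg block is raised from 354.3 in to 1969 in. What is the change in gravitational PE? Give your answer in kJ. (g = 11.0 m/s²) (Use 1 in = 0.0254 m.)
Convert to SI: m = 49.3 kg, Δh = 41.0134 m
ΔPE = mgΔh = (49.3)(11.0)(41.0134) = 22241.6 J = 22.24 kJ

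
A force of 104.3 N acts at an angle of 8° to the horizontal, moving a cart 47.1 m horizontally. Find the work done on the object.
W = F·d·cosθ = (104.3)(47.1)cos(8°) = 4865 J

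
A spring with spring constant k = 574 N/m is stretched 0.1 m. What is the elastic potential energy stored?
PE = ½kx² = ½(574)(0.1)² = 2.87 J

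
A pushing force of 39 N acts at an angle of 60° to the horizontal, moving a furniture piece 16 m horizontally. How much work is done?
W = F·d·cosθ = (39)(16)cos(60°) = 312.0 J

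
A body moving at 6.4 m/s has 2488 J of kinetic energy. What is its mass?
m = 2·KE/v² = 2·2488/(6.4)² = 121.5 kg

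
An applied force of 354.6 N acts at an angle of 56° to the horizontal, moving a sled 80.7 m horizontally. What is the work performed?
W = F·d·cosθ = (354.6)(80.7)cos(56°) = 16000 J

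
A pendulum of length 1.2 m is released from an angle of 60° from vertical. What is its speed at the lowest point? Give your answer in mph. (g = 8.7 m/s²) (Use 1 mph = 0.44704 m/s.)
h = L(1 − cosθ) = 1.2(1 − cos60°) = 0.6 m
v = √(2gh) = √(2·8.7·0.6) = 3.2311 m/s = 7.228 mph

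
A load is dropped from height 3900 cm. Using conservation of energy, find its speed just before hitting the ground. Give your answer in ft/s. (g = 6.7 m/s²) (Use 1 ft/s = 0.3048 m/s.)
Convert to SI: h = 39.0 m
mgh = ½mv² ⇒ v = √(2gh) = √(2·6.7·39.0) = 22.8604 m/s = 75.0 ft/s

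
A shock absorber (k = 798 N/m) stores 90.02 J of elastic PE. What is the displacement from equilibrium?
x = √(2·PE/k) = √(2·90.02/798) = 0.475 m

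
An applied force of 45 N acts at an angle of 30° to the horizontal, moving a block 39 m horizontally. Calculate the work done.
W = F·d·cosθ = (45)(39)cos(30°) = 1520 J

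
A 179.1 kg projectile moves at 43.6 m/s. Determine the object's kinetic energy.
KE = ½mv² = ½(179.1)(43.6)² = 170200 J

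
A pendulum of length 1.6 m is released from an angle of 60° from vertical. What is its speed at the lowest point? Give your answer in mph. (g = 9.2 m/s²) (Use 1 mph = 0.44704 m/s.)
h = L(1 − cosθ) = 1.6(1 − cos60°) = 0.8 m
v = √(2gh) = √(2·9.2·0.8) = 3.83667 m/s = 8.582 mph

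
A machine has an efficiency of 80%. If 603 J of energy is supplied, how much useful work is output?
W_out = η·W_in = 0.8·603 = 482.4 J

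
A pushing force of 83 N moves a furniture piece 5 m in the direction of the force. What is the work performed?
W = F·d = (83)(5) = 415.0 J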